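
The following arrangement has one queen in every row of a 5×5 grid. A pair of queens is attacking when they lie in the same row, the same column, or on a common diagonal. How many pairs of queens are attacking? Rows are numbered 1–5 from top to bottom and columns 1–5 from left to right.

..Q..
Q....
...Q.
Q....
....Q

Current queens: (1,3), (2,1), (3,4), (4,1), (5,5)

Same column: (2,1)–(4,1) (column 1).
Total attacking pairs: 1.

1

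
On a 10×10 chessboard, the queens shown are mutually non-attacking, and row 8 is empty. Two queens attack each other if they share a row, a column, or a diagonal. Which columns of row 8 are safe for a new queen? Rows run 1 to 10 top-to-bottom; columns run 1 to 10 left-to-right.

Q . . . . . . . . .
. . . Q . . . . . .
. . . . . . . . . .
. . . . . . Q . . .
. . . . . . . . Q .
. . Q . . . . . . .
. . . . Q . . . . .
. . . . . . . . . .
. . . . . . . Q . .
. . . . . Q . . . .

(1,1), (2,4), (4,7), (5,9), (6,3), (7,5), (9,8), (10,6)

(1,1) attacks row 8 at column 1 and diagonals 8.
(2,4) attacks row 8 at column 4 and diagonals 10.
(4,7) attacks row 8 at column 7 and diagonals 3.
(5,9) attacks row 8 at column 9 and diagonals 6.
(6,3) attacks row 8 at column 3 and diagonals 1, 5.
(7,5) attacks row 8 at column 5 and diagonals 4, 6.
(9,8) attacks row 8 at column 8 and diagonals 7, 9.
(10,6) attacks row 8 at column 6 and diagonals 4, 8.
Attacked columns: {1, 3, 4, 5, 6, 7, 8, 9, 10}. Safe: {2}.

columns 2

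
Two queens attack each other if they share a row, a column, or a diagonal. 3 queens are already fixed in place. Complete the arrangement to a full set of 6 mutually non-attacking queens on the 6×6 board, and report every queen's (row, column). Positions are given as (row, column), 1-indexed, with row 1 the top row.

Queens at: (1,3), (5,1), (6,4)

Row 2: attacked by (1,3)→{2,3,4}; (5,1)→{1,4}; (6,4)→{4}. Safe: 5, 6. Place at column 6.
Row 3: attacked by (1,3)→{1,3,5}; (2,6)→{5,6}; (5,1)→{1,3}; (6,4)→{1,4}. Safe: 2. Place at column 2.
Row 4: attacked by (1,3)→{3,6}; (2,6)→{4,6}; (3,2)→{1,2,3}; (5,1)→{1,2}; (6,4)→{2,4,6}. Safe: 5. Place at column 5.
Columns [3, 6, 2, 5, 1, 4], r−c [-2, -4, 1, -1, 4, 2], r+c [4, 8, 5, 9, 6, 10] are all distinct, so no two queens attack.

(1,3) (2,6) (3,2) (4,5) (5,1) (6,4)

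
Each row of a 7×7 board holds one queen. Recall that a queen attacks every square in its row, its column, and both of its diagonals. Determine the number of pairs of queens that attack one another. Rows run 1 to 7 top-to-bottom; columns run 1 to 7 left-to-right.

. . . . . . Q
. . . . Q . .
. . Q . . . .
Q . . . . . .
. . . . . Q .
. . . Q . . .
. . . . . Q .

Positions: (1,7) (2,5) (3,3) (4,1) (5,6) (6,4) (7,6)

Same column: (5,6)–(7,6) (column 6).
Total attacking pairs: 1.

1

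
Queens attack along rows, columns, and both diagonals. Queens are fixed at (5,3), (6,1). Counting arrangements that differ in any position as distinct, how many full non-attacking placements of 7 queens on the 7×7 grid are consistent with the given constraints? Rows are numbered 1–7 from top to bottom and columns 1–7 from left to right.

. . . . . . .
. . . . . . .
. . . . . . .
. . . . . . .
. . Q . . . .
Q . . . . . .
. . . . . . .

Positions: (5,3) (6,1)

Branch on row 1: col 2 → 0; col 4 → 1; col 5 → 1.
Sum: 0 + 1 + 1 = 2.

2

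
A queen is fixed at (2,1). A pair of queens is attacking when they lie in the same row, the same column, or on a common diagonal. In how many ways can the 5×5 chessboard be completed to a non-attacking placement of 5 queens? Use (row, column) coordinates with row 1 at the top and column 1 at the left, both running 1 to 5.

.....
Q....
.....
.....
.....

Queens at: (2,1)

Branch on row 1: col 3 → 1; col 4 → 1; col 5 → 0.
Sum: 1 + 1 + 0 = 2.

2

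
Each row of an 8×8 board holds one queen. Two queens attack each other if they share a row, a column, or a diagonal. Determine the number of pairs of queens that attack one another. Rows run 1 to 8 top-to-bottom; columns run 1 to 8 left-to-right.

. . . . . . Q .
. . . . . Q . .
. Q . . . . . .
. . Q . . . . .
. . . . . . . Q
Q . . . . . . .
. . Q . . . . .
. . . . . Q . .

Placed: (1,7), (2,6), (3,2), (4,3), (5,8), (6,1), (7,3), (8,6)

Same column: (2,6)–(8,6) (column 6); (4,3)–(7,3) (column 3).
Same diagonal: (1,7)–(2,6) (|1−2| = |7−6| = 1); (3,2)–(4,3) (|3−4| = |2−3| = 1); (4,3)–(6,1) (|4−6| = |3−1| = 2).
Total attacking pairs: 5.

5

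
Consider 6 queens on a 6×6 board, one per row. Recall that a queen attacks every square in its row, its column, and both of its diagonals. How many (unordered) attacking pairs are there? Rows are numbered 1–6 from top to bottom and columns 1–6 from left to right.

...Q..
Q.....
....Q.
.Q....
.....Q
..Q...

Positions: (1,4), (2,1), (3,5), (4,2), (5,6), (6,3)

All columns are distinct and no two queens satisfy |Δrow| = |Δcol|, so no pair attacks.

0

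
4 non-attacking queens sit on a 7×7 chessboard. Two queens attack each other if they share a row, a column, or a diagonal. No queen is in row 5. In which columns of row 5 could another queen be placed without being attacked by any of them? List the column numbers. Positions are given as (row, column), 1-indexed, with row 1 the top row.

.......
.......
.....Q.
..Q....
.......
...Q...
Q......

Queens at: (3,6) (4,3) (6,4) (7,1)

columns 7

(3,6) attacks row 5 at column 6 and diagonals 4.
(4,3) attacks row 5 at column 3 and diagonals 2, 4.
(6,4) attacks row 5 at column 4 and diagonals 3, 5.
(7,1) attacks row 5 at column 1 and diagonals 3.
Attacked columns: {1, 2, 3, 4, 5, 6}. Safe: {7}.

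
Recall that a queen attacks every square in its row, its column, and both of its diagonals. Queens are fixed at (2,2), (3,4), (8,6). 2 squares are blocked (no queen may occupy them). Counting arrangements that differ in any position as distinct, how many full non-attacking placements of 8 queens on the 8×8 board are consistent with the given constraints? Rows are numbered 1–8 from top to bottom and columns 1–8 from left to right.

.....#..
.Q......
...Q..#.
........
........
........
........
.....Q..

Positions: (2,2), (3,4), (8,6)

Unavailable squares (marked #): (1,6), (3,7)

Branch on row 1: col 5 → 0; col 7 → 1; col 8 → 1.
Sum: 0 + 1 + 1 = 2.

2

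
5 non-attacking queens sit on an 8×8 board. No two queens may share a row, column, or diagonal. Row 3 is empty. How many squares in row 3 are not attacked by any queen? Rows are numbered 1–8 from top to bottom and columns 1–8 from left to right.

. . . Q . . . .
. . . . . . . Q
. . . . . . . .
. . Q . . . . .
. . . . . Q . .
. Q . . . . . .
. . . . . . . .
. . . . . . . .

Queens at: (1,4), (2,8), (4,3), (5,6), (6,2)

1

(1,4) attacks row 3 at column 4 and diagonals 2, 6.
(2,8) attacks row 3 at column 8 and diagonals 7.
(4,3) attacks row 3 at column 3 and diagonals 2, 4.
(5,6) attacks row 3 at column 6 and diagonals 4, 8.
(6,2) attacks row 3 at column 2 and diagonals 5.
Attacked columns: {2, 3, 4, 5, 6, 7, 8}. Safe: {1}.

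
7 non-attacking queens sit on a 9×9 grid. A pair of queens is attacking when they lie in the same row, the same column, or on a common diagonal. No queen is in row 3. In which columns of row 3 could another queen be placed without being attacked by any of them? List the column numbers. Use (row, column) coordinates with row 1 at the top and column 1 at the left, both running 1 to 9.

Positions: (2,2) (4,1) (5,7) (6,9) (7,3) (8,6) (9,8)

columns 4

(2,2) attacks row 3 at column 2 and diagonals 1, 3.
(4,1) attacks row 3 at column 1 and diagonals 2.
(5,7) attacks row 3 at column 7 and diagonals 5, 9.
(6,9) attacks row 3 at column 9 and diagonals 6.
(7,3) attacks row 3 at column 3 and diagonals 7.
(8,6) attacks row 3 at column 6 and diagonals 1.
(9,8) attacks row 3 at column 8 and diagonals 2.
Attacked columns: {1, 2, 3, 5, 6, 7, 8, 9}. Safe: {4}.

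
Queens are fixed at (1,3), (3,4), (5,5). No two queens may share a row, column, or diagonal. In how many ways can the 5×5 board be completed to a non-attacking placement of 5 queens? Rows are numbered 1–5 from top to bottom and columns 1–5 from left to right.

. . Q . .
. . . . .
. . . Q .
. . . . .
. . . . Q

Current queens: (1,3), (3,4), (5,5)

1

Branch on row 2: col 1 → 1.
Sum: 1 = 1.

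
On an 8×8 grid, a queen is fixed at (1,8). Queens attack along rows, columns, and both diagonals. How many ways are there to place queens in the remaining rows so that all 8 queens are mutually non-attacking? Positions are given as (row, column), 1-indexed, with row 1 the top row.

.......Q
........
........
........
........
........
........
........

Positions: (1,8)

Branch on row 2: col 1 → 0; col 2 → 2; col 3 → 1; col 4 → 1; col 5 → 0; col 6 → 0.
Sum: 0 + 2 + 1 + 1 + 0 + 0 = 4.

4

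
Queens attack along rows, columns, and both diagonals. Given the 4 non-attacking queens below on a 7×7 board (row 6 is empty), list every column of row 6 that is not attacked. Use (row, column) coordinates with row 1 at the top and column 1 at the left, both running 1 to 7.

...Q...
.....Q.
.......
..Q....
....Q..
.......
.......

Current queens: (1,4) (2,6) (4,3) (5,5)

(1,4) attacks row 6 at column 4.
(2,6) attacks row 6 at column 6 and diagonals 2.
(4,3) attacks row 6 at column 3 and diagonals 1, 5.
(5,5) attacks row 6 at column 5 and diagonals 4, 6.
Attacked columns: {1, 2, 3, 4, 5, 6}. Safe: {7}.

columns 7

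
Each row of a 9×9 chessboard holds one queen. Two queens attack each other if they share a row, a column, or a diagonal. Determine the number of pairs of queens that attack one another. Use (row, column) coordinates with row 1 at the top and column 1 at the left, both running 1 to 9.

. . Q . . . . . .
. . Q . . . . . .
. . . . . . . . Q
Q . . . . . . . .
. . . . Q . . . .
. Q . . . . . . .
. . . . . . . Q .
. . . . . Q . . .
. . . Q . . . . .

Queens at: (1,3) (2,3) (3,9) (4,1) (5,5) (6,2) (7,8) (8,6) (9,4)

3

Same column: (1,3)–(2,3) (column 3).
Same diagonal: (2,3)–(4,1) (|2−4| = |3−1| = 2); (2,3)–(7,8) (|2−7| = |3−8| = 5).
Total attacking pairs: 3.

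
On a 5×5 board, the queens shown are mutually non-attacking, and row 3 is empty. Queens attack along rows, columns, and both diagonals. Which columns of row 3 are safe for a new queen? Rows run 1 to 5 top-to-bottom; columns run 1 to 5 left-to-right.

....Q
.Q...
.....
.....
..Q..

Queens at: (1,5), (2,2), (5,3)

columns 4

(1,5) attacks row 3 at column 5 and diagonals 3.
(2,2) attacks row 3 at column 2 and diagonals 1, 3.
(5,3) attacks row 3 at column 3 and diagonals 1, 5.
Attacked columns: {1, 2, 3, 5}. Safe: {4}.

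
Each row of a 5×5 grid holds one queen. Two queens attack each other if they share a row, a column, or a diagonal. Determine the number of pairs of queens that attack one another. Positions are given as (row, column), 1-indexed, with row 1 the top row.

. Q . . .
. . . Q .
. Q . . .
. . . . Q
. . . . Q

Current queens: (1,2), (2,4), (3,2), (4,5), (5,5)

3

Same column: (1,2)–(3,2) (column 2); (4,5)–(5,5) (column 5).
Same diagonal: (1,2)–(4,5) (|1−4| = |2−5| = 3).
Total attacking pairs: 3.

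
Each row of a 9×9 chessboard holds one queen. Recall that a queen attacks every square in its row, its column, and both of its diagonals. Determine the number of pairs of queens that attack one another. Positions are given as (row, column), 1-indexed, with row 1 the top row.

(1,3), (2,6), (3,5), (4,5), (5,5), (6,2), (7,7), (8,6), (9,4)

10

Same column: (2,6)–(8,6) (column 6); (3,5)–(4,5) (column 5); (3,5)–(5,5) (column 5); (4,5)–(5,5) (column 5).
Same diagonal: (1,3)–(3,5) (|1−3| = |3−5| = 2); (2,6)–(3,5) (|2−3| = |6−5| = 1); (2,6)–(6,2) (|2−6| = |6−2| = 4); (3,5)–(6,2) (|3−6| = |5−2| = 3); (5,5)–(7,7) (|5−7| = |5−7| = 2); (7,7)–(8,6) (|7−8| = |7−6| = 1).
Total attacking pairs: 10.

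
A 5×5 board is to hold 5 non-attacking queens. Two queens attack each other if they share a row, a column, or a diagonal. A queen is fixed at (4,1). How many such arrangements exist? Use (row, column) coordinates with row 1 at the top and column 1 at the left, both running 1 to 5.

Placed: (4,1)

Branch on row 1: col 2 → 1; col 3 → 0; col 5 → 1.
Sum: 1 + 0 + 1 = 2.

2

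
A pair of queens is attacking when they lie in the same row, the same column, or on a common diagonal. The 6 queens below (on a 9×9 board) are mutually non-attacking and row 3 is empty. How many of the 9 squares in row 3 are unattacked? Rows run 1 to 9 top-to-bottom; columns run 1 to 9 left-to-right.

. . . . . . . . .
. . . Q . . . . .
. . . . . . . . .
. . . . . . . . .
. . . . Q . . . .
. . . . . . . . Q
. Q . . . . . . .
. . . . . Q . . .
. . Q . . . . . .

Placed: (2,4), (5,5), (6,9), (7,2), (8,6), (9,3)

(2,4) attacks row 3 at column 4 and diagonals 3, 5.
(5,5) attacks row 3 at column 5 and diagonals 3, 7.
(6,9) attacks row 3 at column 9 and diagonals 6.
(7,2) attacks row 3 at column 2 and diagonals 6.
(8,6) attacks row 3 at column 6 and diagonals 1.
(9,3) attacks row 3 at column 3 and diagonals 9.
Attacked columns: {1, 2, 3, 4, 5, 6, 7, 9}. Safe: {8}.

1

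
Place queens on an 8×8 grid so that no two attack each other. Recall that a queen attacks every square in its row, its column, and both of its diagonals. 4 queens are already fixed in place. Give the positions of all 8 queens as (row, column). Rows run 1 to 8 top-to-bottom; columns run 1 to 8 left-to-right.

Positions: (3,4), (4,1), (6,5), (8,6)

(1,8) (2,2) (3,4) (4,1) (5,7) (6,5) (7,3) (8,6)

Row 1: attacked by (3,4)→{2,4,6}; (4,1)→{1,4}; (6,5)→{5}; (8,6)→{6}. Safe: 3, 7, 8. Place at column 8.
Row 2: attacked by (1,8)→{7,8}; (3,4)→{3,4,5}; (4,1)→{1,3}; (6,5)→{1,5}; (8,6)→{6}. Safe: 2. Place at column 2.
Row 5: attacked by (1,8)→{4,8}; (2,2)→{2,5}; (3,4)→{2,4,6}; (4,1)→{1,2}; (6,5)→{4,5,6}; (8,6)→{3,6}. Safe: 7. Place at column 7.
Row 7: attacked by (1,8)→{2,8}; (2,2)→{2,7}; (3,4)→{4,8}; (4,1)→{1,4}; (5,7)→{5,7}; (6,5)→{4,5,6}; (8,6)→{5,6,7}. Safe: 3. Place at column 3.
Columns [8, 2, 4, 1, 7, 5, 3, 6], r−c [-7, 0, -1, 3, -2, 1, 4, 2], r+c [9, 4, 7, 5, 12, 11, 10, 14] are all distinct, so no two queens attack.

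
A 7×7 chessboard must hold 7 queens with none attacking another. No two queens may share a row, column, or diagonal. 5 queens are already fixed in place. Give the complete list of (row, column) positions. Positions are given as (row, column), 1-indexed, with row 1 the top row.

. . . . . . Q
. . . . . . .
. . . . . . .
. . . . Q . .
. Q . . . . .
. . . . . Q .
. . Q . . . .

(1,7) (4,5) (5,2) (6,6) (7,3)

(1,7) (2,4) (3,1) (4,5) (5,2) (6,6) (7,3)

Row 2: attacked by (1,7)→{6,7}; (4,5)→{3,5,7}; (5,2)→{2,5}; (6,6)→{2,6}; (7,3)→{3}. Safe: 1, 4. Place at column 4.
Row 3: attacked by (1,7)→{5,7}; (2,4)→{3,4,5}; (4,5)→{4,5,6}; (5,2)→{2,4}; (6,6)→{3,6}; (7,3)→{3,7}. Safe: 1. Place at column 1.
Columns [7, 4, 1, 5, 2, 6, 3], r−c [-6, -2, 2, -1, 3, 0, 4], r+c [8, 6, 4, 9, 7, 12, 10] are all distinct, so no two queens attack.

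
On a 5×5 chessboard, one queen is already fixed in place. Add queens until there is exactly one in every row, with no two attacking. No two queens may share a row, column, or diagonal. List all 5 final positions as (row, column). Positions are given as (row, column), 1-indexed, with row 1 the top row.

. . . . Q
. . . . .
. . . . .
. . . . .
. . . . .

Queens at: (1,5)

(1,5) (2,2) (3,4) (4,1) (5,3)

Row 2: attacked by (1,5)→{4,5}. Safe: 1, 2, 3. Place at column 2.
Row 3: attacked by (1,5)→{3,5}; (2,2)→{1,2,3}. Safe: 4. Place at column 4.
Row 4: attacked by (1,5)→{2,5}; (2,2)→{2,4}; (3,4)→{3,4,5}. Safe: 1. Place at column 1.
Row 5: attacked by (1,5)→{1,5}; (2,2)→{2,5}; (3,4)→{2,4}; (4,1)→{1,2}. Safe: 3. Place at column 3.
Columns [5, 2, 4, 1, 3], r−c [-4, 0, -1, 3, 2], r+c [6, 4, 7, 5, 8] are all distinct, so no two queens attack.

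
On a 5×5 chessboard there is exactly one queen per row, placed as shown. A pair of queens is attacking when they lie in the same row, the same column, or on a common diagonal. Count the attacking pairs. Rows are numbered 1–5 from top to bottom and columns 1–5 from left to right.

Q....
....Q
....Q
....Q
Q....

4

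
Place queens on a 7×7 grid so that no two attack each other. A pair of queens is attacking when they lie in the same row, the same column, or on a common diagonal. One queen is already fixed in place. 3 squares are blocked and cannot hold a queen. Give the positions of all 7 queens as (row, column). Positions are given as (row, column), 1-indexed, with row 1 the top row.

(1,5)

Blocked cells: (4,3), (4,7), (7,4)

Row 2: attacked by (1,5)→{4,5,6}. Safe: 1, 2, 3, 7. Place at column 3.
Row 3: attacked by (1,5)→{3,5,7}; (2,3)→{2,3,4}. Safe: 1, 6. Place at column 1.
Row 4: attacked by (1,5)→{2,5}; (2,3)→{1,3,5}; (3,1)→{1,2}. Blocked: 3,7. Safe: 4, 6. Place at column 6.
Row 5: attacked by (1,5)→{1,5}; (2,3)→{3,6}; (3,1)→{1,3}; (4,6)→{5,6,7}. Safe: 2, 4. Place at column 4.
Row 6: attacked by (1,5)→{5}; (2,3)→{3,7}; (3,1)→{1,4}; (4,6)→{4,6}; (5,4)→{3,4,5}. Safe: 2. Place at column 2.
Row 7: attacked by (1,5)→{5}; (2,3)→{3}; (3,1)→{1,5}; (4,6)→{3,6}; (5,4)→{2,4,6}; (6,2)→{1,2,3}. Blocked: 4. Safe: 7. Place at column 7.
Columns [5, 3, 1, 6, 4, 2, 7], r−c [-4, -1, 2, -2, 1, 4, 0], r+c [6, 5, 4, 10, 9, 8, 14] are all distinct, so no two queens attack.

(1,5) (2,3) (3,1) (4,6) (5,4) (6,2) (7,7)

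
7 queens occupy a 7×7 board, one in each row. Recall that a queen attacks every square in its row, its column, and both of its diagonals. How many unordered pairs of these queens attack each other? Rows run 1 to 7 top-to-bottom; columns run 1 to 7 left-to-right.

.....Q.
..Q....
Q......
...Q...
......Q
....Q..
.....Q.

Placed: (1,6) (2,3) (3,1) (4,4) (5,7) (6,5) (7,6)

Same column: (1,6)–(7,6) (column 6).
Same diagonal: (6,5)–(7,6) (|6−7| = |5−6| = 1).
Total attacking pairs: 2.

2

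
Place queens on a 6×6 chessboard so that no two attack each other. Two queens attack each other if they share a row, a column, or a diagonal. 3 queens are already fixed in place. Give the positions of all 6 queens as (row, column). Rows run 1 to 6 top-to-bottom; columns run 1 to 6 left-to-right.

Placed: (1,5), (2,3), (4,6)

Row 3: attacked by (1,5)→{3,5}; (2,3)→{2,3,4}; (4,6)→{5,6}. Safe: 1. Place at column 1.
Row 5: attacked by (1,5)→{1,5}; (2,3)→{3,6}; (3,1)→{1,3}; (4,6)→{5,6}. Safe: 2, 4. Place at column 4.
Row 6: attacked by (1,5)→{5}; (2,3)→{3}; (3,1)→{1,4}; (4,6)→{4,6}; (5,4)→{3,4,5}. Safe: 2. Place at column 2.
Columns [5, 3, 1, 6, 4, 2], r−c [-4, -1, 2, -2, 1, 4], r+c [6, 5, 4, 10, 9, 8] are all distinct, so no two queens attack.

(1,5) (2,3) (3,1) (4,6) (5,4) (6,2)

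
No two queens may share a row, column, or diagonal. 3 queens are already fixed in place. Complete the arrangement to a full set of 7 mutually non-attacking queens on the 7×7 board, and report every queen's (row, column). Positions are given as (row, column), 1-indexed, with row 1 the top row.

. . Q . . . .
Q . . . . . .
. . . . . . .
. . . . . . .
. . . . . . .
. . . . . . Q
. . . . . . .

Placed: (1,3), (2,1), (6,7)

Row 3: attacked by (1,3)→{1,3,5}; (2,1)→{1,2}; (6,7)→{4,7}. Safe: 6. Place at column 6.
Row 4: attacked by (1,3)→{3,6}; (2,1)→{1,3}; (3,6)→{5,6,7}; (6,7)→{5,7}. Safe: 2, 4. Place at column 2.
Row 5: attacked by (1,3)→{3,7}; (2,1)→{1,4}; (3,6)→{4,6}; (4,2)→{1,2,3}; (6,7)→{6,7}. Safe: 5. Place at column 5.
Row 7: attacked by (1,3)→{3}; (2,1)→{1,6}; (3,6)→{2,6}; (4,2)→{2,5}; (5,5)→{3,5,7}; (6,7)→{6,7}. Safe: 4. Place at column 4.
Columns [3, 1, 6, 2, 5, 7, 4], r−c [-2, 1, -3, 2, 0, -1, 3], r+c [4, 3, 9, 6, 10, 13, 11] are all distinct, so no two queens attack.

(1,3) (2,1) (3,6) (4,2) (5,5) (6,7) (7,4)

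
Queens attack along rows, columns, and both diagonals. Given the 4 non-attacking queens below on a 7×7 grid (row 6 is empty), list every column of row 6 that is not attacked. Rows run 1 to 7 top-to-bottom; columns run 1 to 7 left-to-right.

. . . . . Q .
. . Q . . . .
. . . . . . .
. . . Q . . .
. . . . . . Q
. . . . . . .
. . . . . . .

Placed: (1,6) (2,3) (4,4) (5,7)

(1,6) attacks row 6 at column 6 and diagonals 1.
(2,3) attacks row 6 at column 3 and diagonals 7.
(4,4) attacks row 6 at column 4 and diagonals 2, 6.
(5,7) attacks row 6 at column 7 and diagonals 6.
Attacked columns: {1, 2, 3, 4, 6, 7}. Safe: {5}.

columns 5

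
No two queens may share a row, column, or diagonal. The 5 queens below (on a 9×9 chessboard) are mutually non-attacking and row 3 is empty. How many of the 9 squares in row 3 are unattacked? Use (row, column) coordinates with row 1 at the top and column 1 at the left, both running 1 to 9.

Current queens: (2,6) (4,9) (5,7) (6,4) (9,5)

(2,6) attacks row 3 at column 6 and diagonals 5, 7.
(4,9) attacks row 3 at column 9 and diagonals 8.
(5,7) attacks row 3 at column 7 and diagonals 5, 9.
(6,4) attacks row 3 at column 4 and diagonals 1, 7.
(9,5) attacks row 3 at column 5.
Attacked columns: {1, 4, 5, 6, 7, 8, 9}. Safe: {2, 3}.

2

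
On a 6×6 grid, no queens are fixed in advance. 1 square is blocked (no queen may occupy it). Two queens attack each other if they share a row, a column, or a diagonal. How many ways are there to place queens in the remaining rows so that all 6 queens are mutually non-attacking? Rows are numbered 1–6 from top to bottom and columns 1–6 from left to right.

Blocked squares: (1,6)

4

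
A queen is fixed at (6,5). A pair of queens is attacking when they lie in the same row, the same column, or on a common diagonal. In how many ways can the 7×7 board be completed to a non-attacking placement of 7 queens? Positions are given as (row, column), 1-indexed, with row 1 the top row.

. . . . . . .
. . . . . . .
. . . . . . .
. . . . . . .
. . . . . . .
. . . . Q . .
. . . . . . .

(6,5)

6

Branch on row 1: col 1 → 1; col 2 → 1; col 3 → 0; col 4 → 1; col 6 → 3; col 7 → 0.
Sum: 1 + 1 + 0 + 1 + 3 + 0 = 6.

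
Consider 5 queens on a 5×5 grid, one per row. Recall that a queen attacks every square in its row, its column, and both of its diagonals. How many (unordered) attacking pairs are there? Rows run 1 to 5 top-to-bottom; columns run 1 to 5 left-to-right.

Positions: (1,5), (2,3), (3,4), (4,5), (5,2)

5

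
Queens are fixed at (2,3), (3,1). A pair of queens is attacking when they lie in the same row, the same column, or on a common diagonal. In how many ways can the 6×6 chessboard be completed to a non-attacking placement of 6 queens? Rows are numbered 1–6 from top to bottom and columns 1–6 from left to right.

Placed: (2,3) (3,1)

Branch on row 1: col 5 → 1; col 6 → 0.
Sum: 1 + 0 = 1.

1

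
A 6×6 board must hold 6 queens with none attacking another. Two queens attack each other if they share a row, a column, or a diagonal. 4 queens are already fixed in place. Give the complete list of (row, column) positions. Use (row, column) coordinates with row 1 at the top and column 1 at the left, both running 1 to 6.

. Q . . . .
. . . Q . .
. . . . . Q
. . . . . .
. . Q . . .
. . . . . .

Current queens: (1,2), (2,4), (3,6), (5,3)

Row 4: attacked by (1,2)→{2,5}; (2,4)→{2,4,6}; (3,6)→{5,6}; (5,3)→{2,3,4}. Safe: 1. Place at column 1.
Row 6: attacked by (1,2)→{2}; (2,4)→{4}; (3,6)→{3,6}; (4,1)→{1,3}; (5,3)→{2,3,4}. Safe: 5. Place at column 5.
Columns [2, 4, 6, 1, 3, 5], r−c [-1, -2, -3, 3, 2, 1], r+c [3, 6, 9, 5, 8, 11] are all distinct, so no two queens attack.

(1,2) (2,4) (3,6) (4,1) (5,3) (6,5)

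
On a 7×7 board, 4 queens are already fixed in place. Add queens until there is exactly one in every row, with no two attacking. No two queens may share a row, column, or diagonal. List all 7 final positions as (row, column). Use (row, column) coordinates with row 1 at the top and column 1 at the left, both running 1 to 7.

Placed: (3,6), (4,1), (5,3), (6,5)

Row 1: attacked by (3,6)→{4,6}; (4,1)→{1,4}; (5,3)→{3,7}; (6,5)→{5}. Safe: 2. Place at column 2.
Row 2: attacked by (1,2)→{1,2,3}; (3,6)→{5,6,7}; (4,1)→{1,3}; (5,3)→{3,6}; (6,5)→{1,5}. Safe: 4. Place at column 4.
Row 7: attacked by (1,2)→{2}; (2,4)→{4}; (3,6)→{2,6}; (4,1)→{1,4}; (5,3)→{1,3,5}; (6,5)→{4,5,6}. Safe: 7. Place at column 7.
Columns [2, 4, 6, 1, 3, 5, 7], r−c [-1, -2, -3, 3, 2, 1, 0], r+c [3, 6, 9, 5, 8, 11, 14] are all distinct, so no two queens attack.

(1,2) (2,4) (3,6) (4,1) (5,3) (6,5) (7,7)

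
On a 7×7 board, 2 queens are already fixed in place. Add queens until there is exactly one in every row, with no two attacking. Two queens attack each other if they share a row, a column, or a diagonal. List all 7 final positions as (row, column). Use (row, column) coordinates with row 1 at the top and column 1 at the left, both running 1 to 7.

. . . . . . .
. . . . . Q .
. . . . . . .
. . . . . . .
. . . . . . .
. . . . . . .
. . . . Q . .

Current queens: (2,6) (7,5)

(1,2) (2,6) (3,3) (4,7) (5,4) (6,1) (7,5)

Row 1: attacked by (2,6)→{5,6,7}; (7,5)→{5}. Safe: 1, 2, 3, 4. Place at column 2.
Row 3: attacked by (1,2)→{2,4}; (2,6)→{5,6,7}; (7,5)→{1,5}. Safe: 3. Place at column 3.
Row 4: attacked by (1,2)→{2,5}; (2,6)→{4,6}; (3,3)→{2,3,4}; (7,5)→{2,5}. Safe: 1, 7. Place at column 7.
Row 5: attacked by (1,2)→{2,6}; (2,6)→{3,6}; (3,3)→{1,3,5}; (4,7)→{6,7}; (7,5)→{3,5,7}. Safe: 4. Place at column 4.
Row 6: attacked by (1,2)→{2,7}; (2,6)→{2,6}; (3,3)→{3,6}; (4,7)→{5,7}; (5,4)→{3,4,5}; (7,5)→{4,5,6}. Safe: 1. Place at column 1.
Columns [2, 6, 3, 7, 4, 1, 5], r−c [-1, -4, 0, -3, 1, 5, 2], r+c [3, 8, 6, 11, 9, 7, 12] are all distinct, so no two queens attack.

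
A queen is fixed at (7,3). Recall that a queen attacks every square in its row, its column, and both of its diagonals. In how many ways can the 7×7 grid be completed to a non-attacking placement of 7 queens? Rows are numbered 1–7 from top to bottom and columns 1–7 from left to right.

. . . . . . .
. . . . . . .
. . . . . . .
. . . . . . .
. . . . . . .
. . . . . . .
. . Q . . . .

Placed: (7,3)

Branch on row 1: col 1 → 1; col 2 → 0; col 4 → 1; col 5 → 2; col 6 → 1; col 7 → 1.
Sum: 1 + 0 + 1 + 2 + 1 + 1 = 6.

6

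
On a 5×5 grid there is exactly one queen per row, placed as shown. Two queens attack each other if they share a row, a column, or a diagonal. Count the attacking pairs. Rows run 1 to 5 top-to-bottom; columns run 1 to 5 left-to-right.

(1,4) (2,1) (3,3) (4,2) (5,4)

3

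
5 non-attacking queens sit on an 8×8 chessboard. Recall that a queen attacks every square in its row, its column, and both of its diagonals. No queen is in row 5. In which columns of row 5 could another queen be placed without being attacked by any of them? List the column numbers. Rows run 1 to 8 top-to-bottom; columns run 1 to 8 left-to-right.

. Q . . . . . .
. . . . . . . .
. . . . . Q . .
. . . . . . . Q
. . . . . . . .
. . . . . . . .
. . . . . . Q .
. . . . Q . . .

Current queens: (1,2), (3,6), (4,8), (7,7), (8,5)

columns 1, 3

(1,2) attacks row 5 at column 2 and diagonals 6.
(3,6) attacks row 5 at column 6 and diagonals 4, 8.
(4,8) attacks row 5 at column 8 and diagonals 7.
(7,7) attacks row 5 at column 7 and diagonals 5.
(8,5) attacks row 5 at column 5 and diagonals 2, 8.
Attacked columns: {2, 4, 5, 6, 7, 8}. Safe: {1, 3}.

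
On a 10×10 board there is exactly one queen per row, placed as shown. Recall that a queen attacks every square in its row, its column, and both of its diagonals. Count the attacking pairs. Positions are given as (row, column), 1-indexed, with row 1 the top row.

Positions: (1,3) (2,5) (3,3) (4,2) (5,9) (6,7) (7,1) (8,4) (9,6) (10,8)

3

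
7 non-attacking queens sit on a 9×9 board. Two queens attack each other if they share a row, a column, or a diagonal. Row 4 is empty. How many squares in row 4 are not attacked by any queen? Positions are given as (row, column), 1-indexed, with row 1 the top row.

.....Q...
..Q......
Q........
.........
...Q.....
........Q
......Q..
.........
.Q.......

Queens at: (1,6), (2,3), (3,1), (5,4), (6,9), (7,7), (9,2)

1

(1,6) attacks row 4 at column 6 and diagonals 3, 9.
(2,3) attacks row 4 at column 3 and diagonals 1, 5.
(3,1) attacks row 4 at column 1 and diagonals 2.
(5,4) attacks row 4 at column 4 and diagonals 3, 5.
(6,9) attacks row 4 at column 9 and diagonals 7.
(7,7) attacks row 4 at column 7 and diagonals 4.
(9,2) attacks row 4 at column 2 and diagonals 7.
Attacked columns: {1, 2, 3, 4, 5, 6, 7, 9}. Safe: {8}.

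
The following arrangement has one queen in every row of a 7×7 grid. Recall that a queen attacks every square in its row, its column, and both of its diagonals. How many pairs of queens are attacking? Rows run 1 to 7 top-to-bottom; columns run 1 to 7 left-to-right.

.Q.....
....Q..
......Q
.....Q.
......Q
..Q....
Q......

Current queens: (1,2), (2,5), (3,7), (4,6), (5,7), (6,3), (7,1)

3

Same column: (3,7)–(5,7) (column 7).
Same diagonal: (3,7)–(4,6) (|3−4| = |7−6| = 1); (4,6)–(5,7) (|4−5| = |6−7| = 1).
Total attacking pairs: 3.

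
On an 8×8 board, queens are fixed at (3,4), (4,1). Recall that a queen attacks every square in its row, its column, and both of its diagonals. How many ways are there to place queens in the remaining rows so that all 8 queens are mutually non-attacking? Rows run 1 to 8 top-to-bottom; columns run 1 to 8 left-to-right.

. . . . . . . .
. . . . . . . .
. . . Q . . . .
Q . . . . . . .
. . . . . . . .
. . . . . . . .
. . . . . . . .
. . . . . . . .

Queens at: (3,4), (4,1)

Branch on row 1: col 3 → 1; col 5 → 3; col 7 → 1; col 8 → 1.
Sum: 1 + 3 + 1 + 1 = 6.

6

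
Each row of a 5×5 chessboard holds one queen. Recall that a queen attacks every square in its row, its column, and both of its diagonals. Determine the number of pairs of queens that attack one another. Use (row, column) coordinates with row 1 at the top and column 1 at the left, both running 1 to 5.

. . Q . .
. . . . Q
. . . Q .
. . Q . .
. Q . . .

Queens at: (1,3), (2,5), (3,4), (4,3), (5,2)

7

Same column: (1,3)–(4,3) (column 3).
Same diagonal: (2,5)–(3,4) (|2−3| = |5−4| = 1); (2,5)–(4,3) (|2−4| = |5−3| = 2); (2,5)–(5,2) (|2−5| = |5−2| = 3); (3,4)–(4,3) (|3−4| = |4−3| = 1); (3,4)–(5,2) (|3−5| = |4−2| = 2); (4,3)–(5,2) (|4−5| = |3−2| = 1).
Total attacking pairs: 7.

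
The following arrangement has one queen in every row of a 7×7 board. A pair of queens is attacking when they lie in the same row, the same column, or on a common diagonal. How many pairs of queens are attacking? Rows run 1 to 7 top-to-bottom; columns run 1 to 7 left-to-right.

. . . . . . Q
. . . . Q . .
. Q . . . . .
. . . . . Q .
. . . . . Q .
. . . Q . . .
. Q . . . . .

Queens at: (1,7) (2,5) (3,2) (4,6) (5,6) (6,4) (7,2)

3

Same column: (3,2)–(7,2) (column 2); (4,6)–(5,6) (column 6).
Same diagonal: (4,6)–(6,4) (|4−6| = |6−4| = 2).
Total attacking pairs: 3.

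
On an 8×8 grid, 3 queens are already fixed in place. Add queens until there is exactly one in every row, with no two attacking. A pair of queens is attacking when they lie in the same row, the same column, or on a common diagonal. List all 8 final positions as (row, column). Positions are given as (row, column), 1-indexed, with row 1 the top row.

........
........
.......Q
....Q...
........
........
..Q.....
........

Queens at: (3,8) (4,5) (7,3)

(1,4) (2,2) (3,8) (4,5) (5,7) (6,1) (7,3) (8,6)

Row 1: attacked by (3,8)→{6,8}; (4,5)→{2,5,8}; (7,3)→{3}. Safe: 1, 4, 7. Place at column 4.
Row 2: attacked by (1,4)→{3,4,5}; (3,8)→{7,8}; (4,5)→{3,5,7}; (7,3)→{3,8}. Safe: 1, 2, 6. Place at column 2.
Row 5: attacked by (1,4)→{4,8}; (2,2)→{2,5}; (3,8)→{6,8}; (4,5)→{4,5,6}; (7,3)→{1,3,5}. Safe: 7. Place at column 7.
Row 6: attacked by (1,4)→{4}; (2,2)→{2,6}; (3,8)→{5,8}; (4,5)→{3,5,7}; (5,7)→{6,7,8}; (7,3)→{2,3,4}. Safe: 1. Place at column 1.
Row 8: attacked by (1,4)→{4}; (2,2)→{2,8}; (3,8)→{3,8}; (4,5)→{1,5}; (5,7)→{4,7}; (6,1)→{1,3}; (7,3)→{2,3,4}. Safe: 6. Place at column 6.
Columns [4, 2, 8, 5, 7, 1, 3, 6], r−c [-3, 0, -5, -1, -2, 5, 4, 2], r+c [5, 4, 11, 9, 12, 7, 10, 14] are all distinct, so no two queens attack.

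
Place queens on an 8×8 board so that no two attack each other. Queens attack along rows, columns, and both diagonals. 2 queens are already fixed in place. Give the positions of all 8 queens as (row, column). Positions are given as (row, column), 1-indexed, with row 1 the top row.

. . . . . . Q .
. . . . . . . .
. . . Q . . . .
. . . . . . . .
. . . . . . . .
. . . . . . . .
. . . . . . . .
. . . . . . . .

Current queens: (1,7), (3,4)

(1,7) (2,2) (3,4) (4,1) (5,8) (6,5) (7,3) (8,6)

Row 2: attacked by (1,7)→{6,7,8}; (3,4)→{3,4,5}. Safe: 1, 2. Place at column 2.
Row 4: attacked by (1,7)→{4,7}; (2,2)→{2,4}; (3,4)→{3,4,5}. Safe: 1, 6, 8. Place at column 1.
Row 5: attacked by (1,7)→{3,7}; (2,2)→{2,5}; (3,4)→{2,4,6}; (4,1)→{1,2}. Safe: 8. Place at column 8.
Row 6: attacked by (1,7)→{2,7}; (2,2)→{2,6}; (3,4)→{1,4,7}; (4,1)→{1,3}; (5,8)→{7,8}. Safe: 5. Place at column 5.
Row 7: attacked by (1,7)→{1,7}; (2,2)→{2,7}; (3,4)→{4,8}; (4,1)→{1,4}; (5,8)→{6,8}; (6,5)→{4,5,6}. Safe: 3. Place at column 3.
Row 8: attacked by (1,7)→{7}; (2,2)→{2,8}; (3,4)→{4}; (4,1)→{1,5}; (5,8)→{5,8}; (6,5)→{3,5,7}; (7,3)→{2,3,4}. Safe: 6. Place at column 6.
Columns [7, 2, 4, 1, 8, 5, 3, 6], r−c [-6, 0, -1, 3, -3, 1, 4, 2], r+c [8, 4, 7, 5, 13, 11, 10, 14] are all distinct, so no two queens attack.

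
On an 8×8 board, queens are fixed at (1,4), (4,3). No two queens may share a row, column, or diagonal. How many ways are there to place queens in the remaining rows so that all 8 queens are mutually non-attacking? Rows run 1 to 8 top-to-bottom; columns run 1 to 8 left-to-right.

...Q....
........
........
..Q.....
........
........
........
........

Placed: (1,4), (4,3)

6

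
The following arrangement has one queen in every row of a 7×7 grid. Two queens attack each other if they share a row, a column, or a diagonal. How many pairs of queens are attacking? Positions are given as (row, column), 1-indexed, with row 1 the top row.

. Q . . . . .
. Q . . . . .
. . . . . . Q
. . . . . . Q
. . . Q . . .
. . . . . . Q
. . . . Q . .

5

Same column: (1,2)–(2,2) (column 2); (3,7)–(4,7) (column 7); (3,7)–(6,7) (column 7); (4,7)–(6,7) (column 7).
Same diagonal: (1,2)–(6,7) (|1−6| = |2−7| = 5).
Total attacking pairs: 5.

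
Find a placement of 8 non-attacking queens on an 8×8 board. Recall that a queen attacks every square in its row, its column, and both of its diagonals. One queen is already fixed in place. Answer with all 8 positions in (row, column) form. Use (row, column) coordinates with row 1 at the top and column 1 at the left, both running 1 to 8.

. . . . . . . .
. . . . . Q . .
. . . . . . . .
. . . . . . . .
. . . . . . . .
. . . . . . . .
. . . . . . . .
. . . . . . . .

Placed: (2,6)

(1,3) (2,6) (3,4) (4,1) (5,8) (6,5) (7,7) (8,2)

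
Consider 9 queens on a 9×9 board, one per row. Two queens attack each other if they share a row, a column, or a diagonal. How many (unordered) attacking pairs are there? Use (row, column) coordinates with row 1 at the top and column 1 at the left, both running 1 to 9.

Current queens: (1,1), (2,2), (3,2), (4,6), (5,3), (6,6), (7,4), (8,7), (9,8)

Same column: (2,2)–(3,2) (column 2); (4,6)–(6,6) (column 6).
Same diagonal: (1,1)–(2,2) (|1−2| = |1−2| = 1); (1,1)–(6,6) (|1−6| = |1−6| = 5); (2,2)–(6,6) (|2−6| = |2−6| = 4); (3,2)–(8,7) (|3−8| = |2−7| = 5); (3,2)–(9,8) (|3−9| = |2−8| = 6); (8,7)–(9,8) (|8−9| = |7−8| = 1).
Total attacking pairs: 8.

8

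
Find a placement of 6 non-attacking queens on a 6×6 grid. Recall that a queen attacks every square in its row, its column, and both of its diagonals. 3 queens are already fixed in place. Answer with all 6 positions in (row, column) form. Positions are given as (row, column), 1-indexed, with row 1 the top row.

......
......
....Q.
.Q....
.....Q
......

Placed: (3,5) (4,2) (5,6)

(1,4) (2,1) (3,5) (4,2) (5,6) (6,3)

Row 1: attacked by (3,5)→{3,5}; (4,2)→{2,5}; (5,6)→{2,6}. Safe: 1, 4. Place at column 4.
Row 2: attacked by (1,4)→{3,4,5}; (3,5)→{4,5,6}; (4,2)→{2,4}; (5,6)→{3,6}. Safe: 1. Place at column 1.
Row 6: attacked by (1,4)→{4}; (2,1)→{1,5}; (3,5)→{2,5}; (4,2)→{2,4}; (5,6)→{5,6}. Safe: 3. Place at column 3.
Columns [4, 1, 5, 2, 6, 3], r−c [-3, 1, -2, 2, -1, 3], r+c [5, 3, 8, 6, 11, 9] are all distinct, so no two queens attack.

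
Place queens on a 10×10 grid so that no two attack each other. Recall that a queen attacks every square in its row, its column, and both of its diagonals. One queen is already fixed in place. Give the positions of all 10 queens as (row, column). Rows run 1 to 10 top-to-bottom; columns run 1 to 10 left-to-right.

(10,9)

(1,6) (2,3) (3,5) (4,2) (5,8) (6,10) (7,7) (8,4) (9,1) (10,9)

Row 1: attacked by (10,9)→{9}. Safe: 1, 2, 3, 4, 5, 6, 7, 8, 10. Place at column 6.
Row 2: attacked by (1,6)→{5,6,7}; (10,9)→{1,9}. Safe: 2, 3, 4, 8, 10. Place at column 3.
Row 3: attacked by (1,6)→{4,6,8}; (2,3)→{2,3,4}; (10,9)→{2,9}. Safe: 1, 5, 7, 10. Place at column 5.
Row 4: attacked by (1,6)→{3,6,9}; (2,3)→{1,3,5}; (3,5)→{4,5,6}; (10,9)→{3,9}. Safe: 2, 7, 8, 10. Place at column 2.
Row 5: attacked by (1,6)→{2,6,10}; (2,3)→{3,6}; (3,5)→{3,5,7}; (4,2)→{1,2,3}; (10,9)→{4,9}. Safe: 8. Place at column 8.
Row 6: attacked by (1,6)→{1,6}; (2,3)→{3,7}; (3,5)→{2,5,8}; (4,2)→{2,4}; (5,8)→{7,8,9}; (10,9)→{5,9}. Safe: 10. Place at column 10.
Row 7: attacked by (1,6)→{6}; (2,3)→{3,8}; (3,5)→{1,5,9}; (4,2)→{2,5}; (5,8)→{6,8,10}; (6,10)→{9,10}; (10,9)→{6,9}. Safe: 4, 7. Place at column 7.
Row 8: attacked by (1,6)→{6}; (2,3)→{3,9}; (3,5)→{5,10}; (4,2)→{2,6}; (5,8)→{5,8}; (6,10)→{8,10}; (7,7)→{6,7,8}; (10,9)→{7,9}. Safe: 1, 4. Place at column 4.
Row 9: attacked by (1,6)→{6}; (2,3)→{3,10}; (3,5)→{5}; (4,2)→{2,7}; (5,8)→{4,8}; (6,10)→{7,10}; (7,7)→{5,7,9}; (8,4)→{3,4,5}; (10,9)→{8,9,10}. Safe: 1. Place at column 1.
Columns [6, 3, 5, 2, 8, 10, 7, 4, 1, 9], r−c [-5, -1, -2, 2, -3, -4, 0, 4, 8, 1], r+c [7, 5, 8, 6, 13, 16, 14, 12, 10, 19] are all distinct, so no two queens attack.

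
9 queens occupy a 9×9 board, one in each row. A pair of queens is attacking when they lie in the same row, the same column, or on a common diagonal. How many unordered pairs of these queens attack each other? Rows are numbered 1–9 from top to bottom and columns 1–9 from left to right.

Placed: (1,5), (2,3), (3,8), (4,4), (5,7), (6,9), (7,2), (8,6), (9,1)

All columns are distinct and no two queens satisfy |Δrow| = |Δcol|, so no pair attacks.

0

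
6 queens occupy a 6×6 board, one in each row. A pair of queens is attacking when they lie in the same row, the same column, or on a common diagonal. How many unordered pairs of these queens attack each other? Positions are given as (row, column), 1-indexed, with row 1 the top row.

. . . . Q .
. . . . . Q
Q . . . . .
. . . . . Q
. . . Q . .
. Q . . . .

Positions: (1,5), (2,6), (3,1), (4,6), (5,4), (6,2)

Same column: (2,6)–(4,6) (column 6).
Same diagonal: (1,5)–(2,6) (|1−2| = |5−6| = 1); (2,6)–(6,2) (|2−6| = |6−2| = 4).
Total attacking pairs: 3.

3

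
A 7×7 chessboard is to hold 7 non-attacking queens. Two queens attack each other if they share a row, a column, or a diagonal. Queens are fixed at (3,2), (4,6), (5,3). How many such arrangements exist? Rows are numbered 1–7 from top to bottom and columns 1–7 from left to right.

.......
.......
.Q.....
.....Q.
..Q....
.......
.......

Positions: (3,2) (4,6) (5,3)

Branch on row 1: col 1 → 1; col 5 → 1.
Sum: 1 + 1 = 2.

2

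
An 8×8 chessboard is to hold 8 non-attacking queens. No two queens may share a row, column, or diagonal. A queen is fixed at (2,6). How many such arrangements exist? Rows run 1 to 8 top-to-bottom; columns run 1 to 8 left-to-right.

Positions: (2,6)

14

Branch on row 1: col 1 → 1; col 2 → 2; col 3 → 8; col 4 → 3; col 8 → 0.
Sum: 1 + 2 + 8 + 3 + 0 = 14.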